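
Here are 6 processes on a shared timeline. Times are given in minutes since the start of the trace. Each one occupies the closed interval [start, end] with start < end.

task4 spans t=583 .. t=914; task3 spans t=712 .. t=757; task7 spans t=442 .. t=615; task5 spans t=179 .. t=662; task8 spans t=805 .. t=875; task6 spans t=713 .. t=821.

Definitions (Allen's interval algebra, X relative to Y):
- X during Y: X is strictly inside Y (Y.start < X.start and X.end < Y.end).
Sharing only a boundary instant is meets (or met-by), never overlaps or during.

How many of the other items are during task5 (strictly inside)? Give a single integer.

Target task5 = [t=179, t=662].
task3 [t=712, t=757] → after → no.
task4 [t=583, t=914] → overlapped-by → no.
task6 [t=713, t=821] → after → no.
task7 [t=442, t=615] → during → counts.
task8 [t=805, t=875] → after → no.
Total: 1.

1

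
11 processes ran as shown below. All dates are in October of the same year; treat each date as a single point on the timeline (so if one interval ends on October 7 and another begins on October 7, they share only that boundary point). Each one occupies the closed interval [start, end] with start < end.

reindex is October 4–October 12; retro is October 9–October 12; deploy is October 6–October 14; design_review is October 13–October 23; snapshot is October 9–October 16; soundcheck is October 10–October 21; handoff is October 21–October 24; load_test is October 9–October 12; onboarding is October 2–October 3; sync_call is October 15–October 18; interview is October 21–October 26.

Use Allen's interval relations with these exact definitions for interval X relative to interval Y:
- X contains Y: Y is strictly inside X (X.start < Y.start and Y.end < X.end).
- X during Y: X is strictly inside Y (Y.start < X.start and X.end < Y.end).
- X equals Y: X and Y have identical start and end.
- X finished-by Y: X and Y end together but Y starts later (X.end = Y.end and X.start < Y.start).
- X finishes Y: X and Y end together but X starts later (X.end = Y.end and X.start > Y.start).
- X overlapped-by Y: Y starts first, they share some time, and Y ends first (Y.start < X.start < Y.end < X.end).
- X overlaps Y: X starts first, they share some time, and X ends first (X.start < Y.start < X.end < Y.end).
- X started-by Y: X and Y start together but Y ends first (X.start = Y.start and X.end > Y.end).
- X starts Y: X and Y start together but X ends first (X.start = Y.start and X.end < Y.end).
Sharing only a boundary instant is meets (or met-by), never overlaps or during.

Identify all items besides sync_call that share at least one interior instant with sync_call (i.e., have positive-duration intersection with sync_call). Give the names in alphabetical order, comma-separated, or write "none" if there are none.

design_review, snapshot, soundcheck

Target sync_call = [October 15, October 18].
deploy [October 6, October 14] → before → no.
design_review [October 13, October 23] → contains → yes.
handoff [October 21, October 24] → after → no.
interview [October 21, October 26] → after → no.
load_test [October 9, October 12] → before → no.
onboarding [October 2, October 3] → before → no.
reindex [October 4, October 12] → before → no.
retro [October 9, October 12] → before → no.
snapshot [October 9, October 16] → overlaps → yes.
soundcheck [October 10, October 21] → contains → yes.
Result: design_review, snapshot, soundcheck.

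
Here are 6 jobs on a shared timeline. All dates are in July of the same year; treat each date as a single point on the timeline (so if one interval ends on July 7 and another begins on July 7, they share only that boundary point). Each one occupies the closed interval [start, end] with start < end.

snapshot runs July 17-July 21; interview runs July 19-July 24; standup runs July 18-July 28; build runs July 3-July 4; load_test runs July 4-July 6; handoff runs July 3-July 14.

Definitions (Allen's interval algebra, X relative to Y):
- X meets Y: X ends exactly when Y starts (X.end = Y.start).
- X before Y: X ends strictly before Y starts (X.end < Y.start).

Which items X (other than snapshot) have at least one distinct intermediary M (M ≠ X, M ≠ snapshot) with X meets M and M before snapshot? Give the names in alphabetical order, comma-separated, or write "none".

build

Target snapshot = [July 17, July 21].
Intermediaries M with M before snapshot: build, handoff, load_test.
Via build — items with X meets build: none.
Via handoff — items with X meets handoff: none.
Via load_test — items with X meets load_test: build.
Union: build.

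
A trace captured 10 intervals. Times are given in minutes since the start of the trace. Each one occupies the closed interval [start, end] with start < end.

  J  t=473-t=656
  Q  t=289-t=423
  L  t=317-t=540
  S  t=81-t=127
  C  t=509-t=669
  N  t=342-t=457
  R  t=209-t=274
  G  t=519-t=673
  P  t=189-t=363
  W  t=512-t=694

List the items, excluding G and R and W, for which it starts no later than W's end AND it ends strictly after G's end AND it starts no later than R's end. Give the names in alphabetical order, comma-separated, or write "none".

Conditions: its start is no later than W's end (X.start <= t=694) AND its end is strictly after G's end (X.end > t=673) AND its start is no later than R's end (X.start <= t=274).
C: start t=509 <= t=694? ✓; end t=669 > t=673? ✗; start t=509 <= t=274? ✗ → no.
J: start t=473 <= t=694? ✓; end t=656 > t=673? ✗; start t=473 <= t=274? ✗ → no.
L: start t=317 <= t=694? ✓; end t=540 > t=673? ✗; start t=317 <= t=274? ✗ → no.
N: start t=342 <= t=694? ✓; end t=457 > t=673? ✗; start t=342 <= t=274? ✗ → no.
P: start t=189 <= t=694? ✓; end t=363 > t=673? ✗; start t=189 <= t=274? ✓ → no.
Q: start t=289 <= t=694? ✓; end t=423 > t=673? ✗; start t=289 <= t=274? ✗ → no.
S: start t=81 <= t=694? ✓; end t=127 > t=673? ✗; start t=81 <= t=274? ✓ → no.
Result: none.

none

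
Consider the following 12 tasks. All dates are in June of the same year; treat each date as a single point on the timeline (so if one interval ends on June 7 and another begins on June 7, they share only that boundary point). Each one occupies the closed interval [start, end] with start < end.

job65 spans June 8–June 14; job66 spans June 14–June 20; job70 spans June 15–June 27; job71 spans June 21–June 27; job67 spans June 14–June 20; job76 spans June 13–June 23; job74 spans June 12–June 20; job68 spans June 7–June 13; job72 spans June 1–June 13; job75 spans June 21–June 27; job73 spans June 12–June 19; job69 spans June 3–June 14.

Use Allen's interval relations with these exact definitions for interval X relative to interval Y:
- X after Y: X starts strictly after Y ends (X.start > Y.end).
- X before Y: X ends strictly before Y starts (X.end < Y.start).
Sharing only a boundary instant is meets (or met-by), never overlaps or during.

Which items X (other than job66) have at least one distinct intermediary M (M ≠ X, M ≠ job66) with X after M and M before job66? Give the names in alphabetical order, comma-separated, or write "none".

Target job66 = [June 14, June 20].
Intermediaries M with M before job66: job68, job72.
Via job68 — items with X after job68: job67, job70, job71, job75.
Via job72 — items with X after job72: job67, job70, job71, job75.
Union: job67, job70, job71, job75.

job67, job70, job71, job75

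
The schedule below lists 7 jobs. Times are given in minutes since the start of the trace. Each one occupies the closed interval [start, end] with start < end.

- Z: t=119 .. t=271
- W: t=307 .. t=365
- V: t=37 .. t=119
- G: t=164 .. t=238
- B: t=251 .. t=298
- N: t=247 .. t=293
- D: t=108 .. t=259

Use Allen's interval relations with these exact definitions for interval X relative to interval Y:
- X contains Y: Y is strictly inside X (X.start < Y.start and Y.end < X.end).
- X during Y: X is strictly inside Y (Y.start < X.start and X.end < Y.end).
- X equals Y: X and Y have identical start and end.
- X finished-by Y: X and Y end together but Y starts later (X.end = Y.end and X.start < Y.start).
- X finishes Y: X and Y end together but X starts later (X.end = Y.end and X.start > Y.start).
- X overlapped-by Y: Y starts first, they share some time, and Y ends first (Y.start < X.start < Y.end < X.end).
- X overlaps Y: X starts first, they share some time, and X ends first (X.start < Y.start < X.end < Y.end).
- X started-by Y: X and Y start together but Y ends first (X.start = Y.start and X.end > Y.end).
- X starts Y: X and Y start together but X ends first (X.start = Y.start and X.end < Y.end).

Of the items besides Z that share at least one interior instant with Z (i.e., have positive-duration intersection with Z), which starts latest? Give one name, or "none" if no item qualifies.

B

Target Z = [t=119, t=271].
B [t=251, t=298] → overlapped-by → candidate.
D [t=108, t=259] → overlaps → candidate.
G [t=164, t=238] → during → candidate.
N [t=247, t=293] → overlapped-by → candidate.
V [t=37, t=119] → meets → excluded.
W [t=307, t=365] → after → excluded.
Among candidates, latest start is t=251 → B.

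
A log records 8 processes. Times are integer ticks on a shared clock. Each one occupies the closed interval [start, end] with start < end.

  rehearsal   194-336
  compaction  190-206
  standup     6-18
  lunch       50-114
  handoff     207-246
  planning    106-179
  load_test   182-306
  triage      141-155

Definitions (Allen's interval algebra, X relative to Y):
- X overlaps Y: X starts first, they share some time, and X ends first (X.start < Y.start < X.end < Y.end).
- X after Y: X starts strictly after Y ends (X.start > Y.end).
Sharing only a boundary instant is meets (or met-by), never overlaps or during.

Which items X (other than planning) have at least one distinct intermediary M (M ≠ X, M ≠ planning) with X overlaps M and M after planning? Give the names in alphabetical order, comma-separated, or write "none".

compaction, load_test

Target planning = [106, 179].
Intermediaries M with M after planning: compaction, handoff, load_test, rehearsal.
Via compaction — items with X overlaps compaction: none.
Via handoff — items with X overlaps handoff: none.
Via load_test — items with X overlaps load_test: none.
Via rehearsal — items with X overlaps rehearsal: compaction, load_test.
Union: compaction, load_test.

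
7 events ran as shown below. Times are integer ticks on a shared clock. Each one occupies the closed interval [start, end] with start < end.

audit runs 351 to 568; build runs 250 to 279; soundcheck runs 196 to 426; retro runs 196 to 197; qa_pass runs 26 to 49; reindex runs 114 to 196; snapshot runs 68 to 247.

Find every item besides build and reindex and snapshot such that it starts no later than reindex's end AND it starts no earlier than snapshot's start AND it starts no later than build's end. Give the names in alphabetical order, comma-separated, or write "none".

retro, soundcheck

Conditions: its start is no later than reindex's end (X.start <= 196) AND its start is no earlier than snapshot's start (X.start >= 68) AND its start is no later than build's end (X.start <= 279).
audit: start 351 <= 196? ✗; start 351 >= 68? ✓; start 351 <= 279? ✗ → no.
qa_pass: start 26 <= 196? ✓; start 26 >= 68? ✗; start 26 <= 279? ✓ → no.
retro: start 196 <= 196? ✓; start 196 >= 68? ✓; start 196 <= 279? ✓ → yes.
soundcheck: start 196 <= 196? ✓; start 196 >= 68? ✓; start 196 <= 279? ✓ → yes.
Result: retro, soundcheck.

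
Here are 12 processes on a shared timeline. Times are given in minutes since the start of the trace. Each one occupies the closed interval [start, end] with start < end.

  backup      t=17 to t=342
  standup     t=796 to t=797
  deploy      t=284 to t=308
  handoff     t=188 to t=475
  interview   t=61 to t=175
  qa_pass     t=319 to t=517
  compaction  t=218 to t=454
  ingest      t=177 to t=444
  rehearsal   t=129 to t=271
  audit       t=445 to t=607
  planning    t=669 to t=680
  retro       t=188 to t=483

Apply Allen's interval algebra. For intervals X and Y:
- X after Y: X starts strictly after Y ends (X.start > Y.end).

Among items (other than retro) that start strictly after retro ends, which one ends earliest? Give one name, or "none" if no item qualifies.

Target retro = [t=188, t=483].
audit [t=445, t=607] → overlapped-by → excluded.
backup [t=17, t=342] → overlaps → excluded.
compaction [t=218, t=454] → during → excluded.
deploy [t=284, t=308] → during → excluded.
handoff [t=188, t=475] → starts → excluded.
ingest [t=177, t=444] → overlaps → excluded.
interview [t=61, t=175] → before → excluded.
planning [t=669, t=680] → after → candidate.
qa_pass [t=319, t=517] → overlapped-by → excluded.
rehearsal [t=129, t=271] → overlaps → excluded.
standup [t=796, t=797] → after → candidate.
Among candidates, earliest end is t=680 → planning.

planning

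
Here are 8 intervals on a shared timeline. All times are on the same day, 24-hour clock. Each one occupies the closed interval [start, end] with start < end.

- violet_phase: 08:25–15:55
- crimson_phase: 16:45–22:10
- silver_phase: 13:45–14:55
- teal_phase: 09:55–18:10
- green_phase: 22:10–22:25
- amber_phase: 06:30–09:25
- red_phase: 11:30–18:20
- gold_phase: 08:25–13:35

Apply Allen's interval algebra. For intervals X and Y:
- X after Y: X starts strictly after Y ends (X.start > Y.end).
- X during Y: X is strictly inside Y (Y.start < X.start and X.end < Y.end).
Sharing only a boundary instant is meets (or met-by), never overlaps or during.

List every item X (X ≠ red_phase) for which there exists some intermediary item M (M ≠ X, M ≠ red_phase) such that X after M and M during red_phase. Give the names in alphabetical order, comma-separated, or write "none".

Target red_phase = [11:30, 18:20].
Intermediaries M with M during red_phase: silver_phase.
Via silver_phase — items with X after silver_phase: crimson_phase, green_phase.
Union: crimson_phase, green_phase.

crimson_phase, green_phase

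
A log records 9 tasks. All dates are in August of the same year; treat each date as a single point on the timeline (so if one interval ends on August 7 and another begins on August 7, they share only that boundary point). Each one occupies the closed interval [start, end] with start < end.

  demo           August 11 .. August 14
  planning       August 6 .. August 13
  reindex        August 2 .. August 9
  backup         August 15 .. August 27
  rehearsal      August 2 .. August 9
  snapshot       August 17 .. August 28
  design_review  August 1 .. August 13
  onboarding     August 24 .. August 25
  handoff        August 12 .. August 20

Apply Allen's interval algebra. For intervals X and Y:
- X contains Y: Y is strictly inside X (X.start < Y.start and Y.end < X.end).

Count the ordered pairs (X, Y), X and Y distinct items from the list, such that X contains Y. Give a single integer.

Checking all 72 ordered pairs for relation 'contains'; matching pairs in alphabetical order:
(backup, onboarding): backup contains onboarding ✓
(design_review, rehearsal): design_review contains rehearsal ✓
(design_review, reindex): design_review contains reindex ✓
(snapshot, onboarding): snapshot contains onboarding ✓
Count: 4.

4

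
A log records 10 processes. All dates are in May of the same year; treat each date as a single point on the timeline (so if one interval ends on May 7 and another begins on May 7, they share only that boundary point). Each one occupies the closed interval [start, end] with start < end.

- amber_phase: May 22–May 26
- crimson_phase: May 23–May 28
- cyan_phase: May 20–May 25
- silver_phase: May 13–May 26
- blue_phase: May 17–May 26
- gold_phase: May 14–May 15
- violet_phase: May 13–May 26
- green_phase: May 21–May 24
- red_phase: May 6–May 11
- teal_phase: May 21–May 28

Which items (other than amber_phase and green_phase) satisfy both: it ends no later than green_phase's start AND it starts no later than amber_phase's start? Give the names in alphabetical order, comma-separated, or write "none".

Conditions: its end is no later than green_phase's start (X.end <= May 21) AND its start is no later than amber_phase's start (X.start <= May 22).
blue_phase: end May 26 <= May 21? ✗; start May 17 <= May 22? ✓ → no.
crimson_phase: end May 28 <= May 21? ✗; start May 23 <= May 22? ✗ → no.
cyan_phase: end May 25 <= May 21? ✗; start May 20 <= May 22? ✓ → no.
gold_phase: end May 15 <= May 21? ✓; start May 14 <= May 22? ✓ → yes.
red_phase: end May 11 <= May 21? ✓; start May 6 <= May 22? ✓ → yes.
silver_phase: end May 26 <= May 21? ✗; start May 13 <= May 22? ✓ → no.
teal_phase: end May 28 <= May 21? ✗; start May 21 <= May 22? ✓ → no.
violet_phase: end May 26 <= May 21? ✗; start May 13 <= May 22? ✓ → no.
Result: gold_phase, red_phase.

gold_phase, red_phase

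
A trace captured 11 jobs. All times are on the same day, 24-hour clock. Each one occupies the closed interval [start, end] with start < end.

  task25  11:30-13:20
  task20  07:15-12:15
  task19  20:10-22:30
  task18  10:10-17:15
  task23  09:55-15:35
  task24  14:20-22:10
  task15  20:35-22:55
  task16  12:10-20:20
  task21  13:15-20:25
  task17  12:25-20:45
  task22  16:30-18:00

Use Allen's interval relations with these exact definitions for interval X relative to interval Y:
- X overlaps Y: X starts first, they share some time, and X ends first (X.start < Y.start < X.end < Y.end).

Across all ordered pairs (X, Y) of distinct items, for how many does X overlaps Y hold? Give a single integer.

Checking all 110 ordered pairs for relation 'overlaps'; matching pairs in alphabetical order:
(task16, task17): task16 overlaps task17 ✓
(task16, task19): task16 overlaps task19 ✓
(task16, task21): task16 overlaps task21 ✓
(task16, task24): task16 overlaps task24 ✓
(task17, task15): task17 overlaps task15 ✓
(task17, task19): task17 overlaps task19 ✓
(task17, task24): task17 overlaps task24 ✓
(task18, task16): task18 overlaps task16 ✓
(task18, task17): task18 overlaps task17 ✓
(task18, task21): task18 overlaps task21 ✓
(task18, task22): task18 overlaps task22 ✓
(task18, task24): task18 overlaps task24 ✓
(task19, task15): task19 overlaps task15 ✓
(task20, task16): task20 overlaps task16 ✓
(task20, task18): task20 overlaps task18 ✓
(task20, task23): task20 overlaps task23 ✓
(task20, task25): task20 overlaps task25 ✓
(task21, task19): task21 overlaps task19 ✓
(task21, task24): task21 overlaps task24 ✓
(task23, task16): task23 overlaps task16 ✓
(task23, task17): task23 overlaps task17 ✓
(task23, task18): task23 overlaps task18 ✓
(task23, task21): task23 overlaps task21 ✓
(task23, task24): task23 overlaps task24 ✓
... plus 5 further pairs not listed.
Count: 29.

29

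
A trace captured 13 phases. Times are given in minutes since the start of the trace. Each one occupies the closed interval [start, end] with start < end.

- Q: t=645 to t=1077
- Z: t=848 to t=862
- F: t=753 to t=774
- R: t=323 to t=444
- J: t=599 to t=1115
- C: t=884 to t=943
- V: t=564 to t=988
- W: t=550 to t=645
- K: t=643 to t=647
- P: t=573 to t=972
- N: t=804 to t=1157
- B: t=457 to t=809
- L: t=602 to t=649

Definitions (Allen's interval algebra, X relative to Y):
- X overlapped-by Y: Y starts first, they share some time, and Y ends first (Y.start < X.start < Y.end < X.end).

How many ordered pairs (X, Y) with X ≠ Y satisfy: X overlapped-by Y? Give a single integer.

Checking all 156 ordered pairs for relation 'overlapped-by'; matching pairs in alphabetical order:
(J, B): J overlapped-by B ✓
(J, P): J overlapped-by P ✓
(J, V): J overlapped-by V ✓
(J, W): J overlapped-by W ✓
(K, W): K overlapped-by W ✓
(L, W): L overlapped-by W ✓
(N, B): N overlapped-by B ✓
(N, J): N overlapped-by J ✓
(N, P): N overlapped-by P ✓
(N, Q): N overlapped-by Q ✓
(N, V): N overlapped-by V ✓
(P, B): P overlapped-by B ✓
(P, W): P overlapped-by W ✓
(Q, B): Q overlapped-by B ✓
(Q, K): Q overlapped-by K ✓
(Q, L): Q overlapped-by L ✓
(Q, P): Q overlapped-by P ✓
(Q, V): Q overlapped-by V ✓
(V, B): V overlapped-by B ✓
(V, W): V overlapped-by W ✓
Count: 20.

20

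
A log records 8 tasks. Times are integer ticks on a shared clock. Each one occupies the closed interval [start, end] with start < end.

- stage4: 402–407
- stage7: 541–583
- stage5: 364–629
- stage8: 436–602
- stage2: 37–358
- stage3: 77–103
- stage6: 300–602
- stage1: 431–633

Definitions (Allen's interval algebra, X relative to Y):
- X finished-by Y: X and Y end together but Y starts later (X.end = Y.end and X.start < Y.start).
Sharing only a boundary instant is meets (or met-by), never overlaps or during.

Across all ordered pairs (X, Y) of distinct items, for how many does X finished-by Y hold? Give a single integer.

Checking all 56 ordered pairs for relation 'finished-by'; matching pairs in alphabetical order:
(stage6, stage8): stage6 finished-by stage8 ✓
Count: 1.

1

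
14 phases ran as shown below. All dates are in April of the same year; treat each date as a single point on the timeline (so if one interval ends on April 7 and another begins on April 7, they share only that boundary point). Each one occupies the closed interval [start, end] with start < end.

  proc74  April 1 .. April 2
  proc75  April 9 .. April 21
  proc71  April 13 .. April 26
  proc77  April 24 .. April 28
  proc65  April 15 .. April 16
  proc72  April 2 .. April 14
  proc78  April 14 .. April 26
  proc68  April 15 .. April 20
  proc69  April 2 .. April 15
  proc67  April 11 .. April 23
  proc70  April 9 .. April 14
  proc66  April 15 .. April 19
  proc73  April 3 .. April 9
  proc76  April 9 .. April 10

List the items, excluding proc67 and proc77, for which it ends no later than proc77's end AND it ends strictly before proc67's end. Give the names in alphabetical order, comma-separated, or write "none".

Conditions: its end is no later than proc77's end (X.end <= April 28) AND its end is strictly before proc67's end (X.end < April 23).
proc65: end April 16 <= April 28? ✓; end April 16 < April 23? ✓ → yes.
proc66: end April 19 <= April 28? ✓; end April 19 < April 23? ✓ → yes.
proc68: end April 20 <= April 28? ✓; end April 20 < April 23? ✓ → yes.
proc69: end April 15 <= April 28? ✓; end April 15 < April 23? ✓ → yes.
proc70: end April 14 <= April 28? ✓; end April 14 < April 23? ✓ → yes.
proc71: end April 26 <= April 28? ✓; end April 26 < April 23? ✗ → no.
proc72: end April 14 <= April 28? ✓; end April 14 < April 23? ✓ → yes.
proc73: end April 9 <= April 28? ✓; end April 9 < April 23? ✓ → yes.
proc74: end April 2 <= April 28? ✓; end April 2 < April 23? ✓ → yes.
proc75: end April 21 <= April 28? ✓; end April 21 < April 23? ✓ → yes.
proc76: end April 10 <= April 28? ✓; end April 10 < April 23? ✓ → yes.
proc78: end April 26 <= April 28? ✓; end April 26 < April 23? ✗ → no.
Result: proc65, proc66, proc68, proc69, proc70, proc72, proc73, proc74, proc75, proc76.

proc65, proc66, proc68, proc69, proc70, proc72, proc73, proc74, proc75, proc76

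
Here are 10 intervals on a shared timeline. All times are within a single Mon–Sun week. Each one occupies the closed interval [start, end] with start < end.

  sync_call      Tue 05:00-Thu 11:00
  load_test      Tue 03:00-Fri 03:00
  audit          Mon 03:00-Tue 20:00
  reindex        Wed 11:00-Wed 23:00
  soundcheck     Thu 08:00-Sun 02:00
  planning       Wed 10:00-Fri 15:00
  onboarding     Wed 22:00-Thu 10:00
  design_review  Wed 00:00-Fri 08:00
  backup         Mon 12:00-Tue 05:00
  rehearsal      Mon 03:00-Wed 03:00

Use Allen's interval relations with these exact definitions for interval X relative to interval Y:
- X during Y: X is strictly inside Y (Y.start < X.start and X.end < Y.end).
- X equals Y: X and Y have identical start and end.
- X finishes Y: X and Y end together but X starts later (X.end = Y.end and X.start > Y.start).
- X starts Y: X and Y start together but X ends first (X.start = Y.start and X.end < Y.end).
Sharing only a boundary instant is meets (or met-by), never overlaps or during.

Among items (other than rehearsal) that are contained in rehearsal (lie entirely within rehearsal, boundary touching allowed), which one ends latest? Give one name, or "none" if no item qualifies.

audit

Target rehearsal = [Mon 03:00, Wed 03:00].
audit [Mon 03:00, Tue 20:00] → starts → candidate.
backup [Mon 12:00, Tue 05:00] → during → candidate.
design_review [Wed 00:00, Fri 08:00] → overlapped-by → excluded.
load_test [Tue 03:00, Fri 03:00] → overlapped-by → excluded.
onboarding [Wed 22:00, Thu 10:00] → after → excluded.
planning [Wed 10:00, Fri 15:00] → after → excluded.
reindex [Wed 11:00, Wed 23:00] → after → excluded.
soundcheck [Thu 08:00, Sun 02:00] → after → excluded.
sync_call [Tue 05:00, Thu 11:00] → overlapped-by → excluded.
Among candidates, latest end is Tue 20:00 → audit.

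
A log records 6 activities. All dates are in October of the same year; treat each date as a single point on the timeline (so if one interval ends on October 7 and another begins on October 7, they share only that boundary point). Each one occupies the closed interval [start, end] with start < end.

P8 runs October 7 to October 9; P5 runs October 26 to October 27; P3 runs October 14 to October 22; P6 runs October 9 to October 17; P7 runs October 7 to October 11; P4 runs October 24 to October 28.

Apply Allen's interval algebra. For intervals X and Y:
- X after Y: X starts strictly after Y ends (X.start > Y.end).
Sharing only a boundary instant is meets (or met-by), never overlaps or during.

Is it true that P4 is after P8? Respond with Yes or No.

Yes

P4 = [October 24, October 28], P8 = [October 7, October 9].
Actual relation of P4 to P8: after.
Asked whether 'after' holds → Yes.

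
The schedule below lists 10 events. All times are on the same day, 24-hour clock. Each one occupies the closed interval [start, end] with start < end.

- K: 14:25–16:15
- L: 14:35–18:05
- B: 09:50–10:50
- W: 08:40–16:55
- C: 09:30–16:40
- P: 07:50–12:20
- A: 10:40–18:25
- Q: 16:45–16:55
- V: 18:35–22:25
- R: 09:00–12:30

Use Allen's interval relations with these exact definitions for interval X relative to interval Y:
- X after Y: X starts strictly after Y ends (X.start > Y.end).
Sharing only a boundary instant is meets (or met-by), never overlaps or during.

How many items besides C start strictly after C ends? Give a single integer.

2

Target C = [09:30, 16:40].
A [10:40, 18:25] → overlapped-by → no.
B [09:50, 10:50] → during → no.
K [14:25, 16:15] → during → no.
L [14:35, 18:05] → overlapped-by → no.
P [07:50, 12:20] → overlaps → no.
Q [16:45, 16:55] → after → counts.
R [09:00, 12:30] → overlaps → no.
V [18:35, 22:25] → after → counts.
W [08:40, 16:55] → contains → no.
Total: 2.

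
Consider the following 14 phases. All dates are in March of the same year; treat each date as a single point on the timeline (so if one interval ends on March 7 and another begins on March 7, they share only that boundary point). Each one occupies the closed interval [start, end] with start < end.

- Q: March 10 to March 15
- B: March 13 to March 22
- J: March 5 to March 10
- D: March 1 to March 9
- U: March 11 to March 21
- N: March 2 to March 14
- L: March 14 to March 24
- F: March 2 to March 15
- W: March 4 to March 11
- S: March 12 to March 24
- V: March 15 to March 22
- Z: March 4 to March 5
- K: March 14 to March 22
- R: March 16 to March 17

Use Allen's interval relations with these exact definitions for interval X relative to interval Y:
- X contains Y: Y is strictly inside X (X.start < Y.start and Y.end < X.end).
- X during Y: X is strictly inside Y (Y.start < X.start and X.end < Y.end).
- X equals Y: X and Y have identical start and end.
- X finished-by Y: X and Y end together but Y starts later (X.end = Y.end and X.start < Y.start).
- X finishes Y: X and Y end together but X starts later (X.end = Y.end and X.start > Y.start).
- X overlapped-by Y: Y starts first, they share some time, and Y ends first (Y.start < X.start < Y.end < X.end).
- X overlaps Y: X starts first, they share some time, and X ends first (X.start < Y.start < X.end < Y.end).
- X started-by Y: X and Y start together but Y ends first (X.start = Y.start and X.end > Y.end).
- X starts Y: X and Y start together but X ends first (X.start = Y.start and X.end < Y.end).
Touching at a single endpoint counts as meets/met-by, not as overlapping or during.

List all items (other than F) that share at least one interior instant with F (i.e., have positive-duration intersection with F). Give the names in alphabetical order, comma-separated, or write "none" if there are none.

B, D, J, K, L, N, Q, S, U, W, Z

Target F = [March 2, March 15].
B [March 13, March 22] → overlapped-by → yes.
D [March 1, March 9] → overlaps → yes.
J [March 5, March 10] → during → yes.
K [March 14, March 22] → overlapped-by → yes.
L [March 14, March 24] → overlapped-by → yes.
N [March 2, March 14] → starts → yes.
Q [March 10, March 15] → finishes → yes.
R [March 16, March 17] → after → no.
S [March 12, March 24] → overlapped-by → yes.
U [March 11, March 21] → overlapped-by → yes.
V [March 15, March 22] → met-by → no.
W [March 4, March 11] → during → yes.
Z [March 4, March 5] → during → yes.
Result: B, D, J, K, L, N, Q, S, U, W, Z.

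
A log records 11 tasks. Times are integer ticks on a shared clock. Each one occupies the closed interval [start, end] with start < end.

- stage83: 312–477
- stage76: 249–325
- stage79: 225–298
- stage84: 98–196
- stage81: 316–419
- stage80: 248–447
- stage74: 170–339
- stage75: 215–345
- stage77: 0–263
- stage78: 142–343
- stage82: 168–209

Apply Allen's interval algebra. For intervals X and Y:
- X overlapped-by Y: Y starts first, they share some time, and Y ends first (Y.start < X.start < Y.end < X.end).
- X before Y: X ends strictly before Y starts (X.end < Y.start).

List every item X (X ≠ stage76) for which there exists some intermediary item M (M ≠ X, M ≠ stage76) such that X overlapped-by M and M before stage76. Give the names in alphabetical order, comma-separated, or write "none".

Target stage76 = [249, 325].
Intermediaries M with M before stage76: stage82, stage84.
Via stage82 — items with X overlapped-by stage82: stage74.
Via stage84 — items with X overlapped-by stage84: stage74, stage78, stage82.
Union: stage74, stage78, stage82.

stage74, stage78, stage82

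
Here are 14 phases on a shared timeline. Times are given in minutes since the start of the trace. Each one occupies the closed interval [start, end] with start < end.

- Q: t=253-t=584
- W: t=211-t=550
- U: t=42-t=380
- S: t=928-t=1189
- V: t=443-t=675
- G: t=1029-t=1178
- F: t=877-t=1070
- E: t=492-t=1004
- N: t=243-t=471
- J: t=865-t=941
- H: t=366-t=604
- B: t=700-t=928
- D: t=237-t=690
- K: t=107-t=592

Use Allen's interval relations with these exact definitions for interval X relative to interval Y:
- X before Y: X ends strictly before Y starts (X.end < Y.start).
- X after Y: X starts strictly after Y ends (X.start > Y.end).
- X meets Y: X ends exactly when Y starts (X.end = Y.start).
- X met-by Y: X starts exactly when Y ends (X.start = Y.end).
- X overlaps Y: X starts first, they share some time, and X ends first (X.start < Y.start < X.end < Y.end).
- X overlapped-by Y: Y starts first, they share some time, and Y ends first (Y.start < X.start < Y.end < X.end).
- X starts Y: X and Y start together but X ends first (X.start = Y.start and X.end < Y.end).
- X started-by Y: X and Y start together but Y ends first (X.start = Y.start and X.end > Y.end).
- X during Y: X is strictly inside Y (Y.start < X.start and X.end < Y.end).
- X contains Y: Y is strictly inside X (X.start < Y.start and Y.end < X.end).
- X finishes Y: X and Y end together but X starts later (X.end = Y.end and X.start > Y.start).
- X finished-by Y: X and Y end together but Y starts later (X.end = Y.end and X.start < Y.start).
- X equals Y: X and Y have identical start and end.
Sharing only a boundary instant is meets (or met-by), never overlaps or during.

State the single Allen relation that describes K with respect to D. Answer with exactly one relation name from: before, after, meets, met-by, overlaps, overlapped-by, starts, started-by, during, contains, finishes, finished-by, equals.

overlaps

K = [t=107, t=592]; D = [t=237, t=690].
Compare endpoints: K.start < D.start, K.start < D.end, K.end > D.start, K.end < D.end.
That pattern is 'overlaps'.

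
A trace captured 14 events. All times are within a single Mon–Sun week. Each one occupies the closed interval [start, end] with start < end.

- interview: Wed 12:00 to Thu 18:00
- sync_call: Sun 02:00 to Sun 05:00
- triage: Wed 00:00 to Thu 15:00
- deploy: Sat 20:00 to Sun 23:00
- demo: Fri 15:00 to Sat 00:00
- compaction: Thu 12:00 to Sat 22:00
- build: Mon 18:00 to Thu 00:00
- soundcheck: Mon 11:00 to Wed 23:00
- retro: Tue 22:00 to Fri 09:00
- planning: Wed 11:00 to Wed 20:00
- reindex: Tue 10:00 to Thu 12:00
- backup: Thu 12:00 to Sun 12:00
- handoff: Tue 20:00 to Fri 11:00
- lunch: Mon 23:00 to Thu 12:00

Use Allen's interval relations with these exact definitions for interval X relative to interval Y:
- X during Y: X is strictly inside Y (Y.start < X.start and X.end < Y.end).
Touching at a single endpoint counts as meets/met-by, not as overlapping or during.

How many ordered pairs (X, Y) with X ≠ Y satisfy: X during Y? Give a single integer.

16

Checking all 182 ordered pairs for relation 'during'; matching pairs in alphabetical order:
(demo, backup): demo during backup ✓
(demo, compaction): demo during compaction ✓
(interview, handoff): interview during handoff ✓
(interview, retro): interview during retro ✓
(planning, build): planning during build ✓
(planning, handoff): planning during handoff ✓
(planning, lunch): planning during lunch ✓
(planning, reindex): planning during reindex ✓
(planning, retro): planning during retro ✓
(planning, soundcheck): planning during soundcheck ✓
(planning, triage): planning during triage ✓
(retro, handoff): retro during handoff ✓
(sync_call, backup): sync_call during backup ✓
(sync_call, deploy): sync_call during deploy ✓
(triage, handoff): triage during handoff ✓
(triage, retro): triage during retro ✓
Count: 16.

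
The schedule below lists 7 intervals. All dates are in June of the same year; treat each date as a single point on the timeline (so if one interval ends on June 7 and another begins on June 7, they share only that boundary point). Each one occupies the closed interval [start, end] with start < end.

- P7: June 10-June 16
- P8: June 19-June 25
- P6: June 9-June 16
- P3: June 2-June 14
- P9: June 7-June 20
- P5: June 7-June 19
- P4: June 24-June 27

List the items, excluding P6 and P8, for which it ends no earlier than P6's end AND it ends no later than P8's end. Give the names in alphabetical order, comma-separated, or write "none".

P5, P7, P9

Conditions: its end is no earlier than P6's end (X.end >= June 16) AND its end is no later than P8's end (X.end <= June 25).
P3: end June 14 >= June 16? ✗; end June 14 <= June 25? ✓ → no.
P4: end June 27 >= June 16? ✓; end June 27 <= June 25? ✗ → no.
P5: end June 19 >= June 16? ✓; end June 19 <= June 25? ✓ → yes.
P7: end June 16 >= June 16? ✓; end June 16 <= June 25? ✓ → yes.
P9: end June 20 >= June 16? ✓; end June 20 <= June 25? ✓ → yes.
Result: P5, P7, P9.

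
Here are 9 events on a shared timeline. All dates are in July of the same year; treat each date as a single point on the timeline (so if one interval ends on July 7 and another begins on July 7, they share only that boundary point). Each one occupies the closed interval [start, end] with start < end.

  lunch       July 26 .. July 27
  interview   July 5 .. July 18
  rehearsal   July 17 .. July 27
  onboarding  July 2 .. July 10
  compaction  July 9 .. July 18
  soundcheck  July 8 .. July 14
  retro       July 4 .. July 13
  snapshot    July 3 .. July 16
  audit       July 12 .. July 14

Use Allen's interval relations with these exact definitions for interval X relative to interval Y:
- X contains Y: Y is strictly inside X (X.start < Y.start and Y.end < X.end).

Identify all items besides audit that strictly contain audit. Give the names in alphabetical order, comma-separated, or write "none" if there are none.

Target audit = [July 12, July 14].
compaction [July 9, July 18] → contains → yes.
interview [July 5, July 18] → contains → yes.
lunch [July 26, July 27] → after → no.
onboarding [July 2, July 10] → before → no.
rehearsal [July 17, July 27] → after → no.
retro [July 4, July 13] → overlaps → no.
snapshot [July 3, July 16] → contains → yes.
soundcheck [July 8, July 14] → finished-by → no.
Result: compaction, interview, snapshot.

compaction, interview, snapshot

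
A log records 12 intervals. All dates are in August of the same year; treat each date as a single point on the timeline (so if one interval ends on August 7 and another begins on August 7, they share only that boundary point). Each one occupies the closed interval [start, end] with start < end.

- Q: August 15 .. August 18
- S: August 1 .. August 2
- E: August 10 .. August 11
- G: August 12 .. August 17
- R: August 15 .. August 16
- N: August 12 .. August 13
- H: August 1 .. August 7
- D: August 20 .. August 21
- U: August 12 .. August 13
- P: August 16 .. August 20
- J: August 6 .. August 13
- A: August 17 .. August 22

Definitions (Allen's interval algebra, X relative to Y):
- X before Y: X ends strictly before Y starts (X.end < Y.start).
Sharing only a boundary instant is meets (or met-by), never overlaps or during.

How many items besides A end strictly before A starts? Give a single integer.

7

Target A = [August 17, August 22].
D [August 20, August 21] → during → no.
E [August 10, August 11] → before → counts.
G [August 12, August 17] → meets → no.
H [August 1, August 7] → before → counts.
J [August 6, August 13] → before → counts.
N [August 12, August 13] → before → counts.
P [August 16, August 20] → overlaps → no.
Q [August 15, August 18] → overlaps → no.
R [August 15, August 16] → before → counts.
S [August 1, August 2] → before → counts.
U [August 12, August 13] → before → counts.
Total: 7.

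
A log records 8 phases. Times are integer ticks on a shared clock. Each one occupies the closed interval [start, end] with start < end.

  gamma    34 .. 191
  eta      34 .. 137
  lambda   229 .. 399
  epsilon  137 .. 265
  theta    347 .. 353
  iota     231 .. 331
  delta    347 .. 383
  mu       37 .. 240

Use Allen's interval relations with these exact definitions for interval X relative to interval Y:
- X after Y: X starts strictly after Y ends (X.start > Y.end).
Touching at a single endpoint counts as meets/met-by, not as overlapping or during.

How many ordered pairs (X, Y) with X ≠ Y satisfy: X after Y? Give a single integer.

Checking all 56 ordered pairs for relation 'after'; matching pairs in alphabetical order:
(delta, epsilon): delta after epsilon ✓
(delta, eta): delta after eta ✓
(delta, gamma): delta after gamma ✓
(delta, iota): delta after iota ✓
(delta, mu): delta after mu ✓
(iota, eta): iota after eta ✓
(iota, gamma): iota after gamma ✓
(lambda, eta): lambda after eta ✓
(lambda, gamma): lambda after gamma ✓
(theta, epsilon): theta after epsilon ✓
(theta, eta): theta after eta ✓
(theta, gamma): theta after gamma ✓
(theta, iota): theta after iota ✓
(theta, mu): theta after mu ✓
Count: 14.

14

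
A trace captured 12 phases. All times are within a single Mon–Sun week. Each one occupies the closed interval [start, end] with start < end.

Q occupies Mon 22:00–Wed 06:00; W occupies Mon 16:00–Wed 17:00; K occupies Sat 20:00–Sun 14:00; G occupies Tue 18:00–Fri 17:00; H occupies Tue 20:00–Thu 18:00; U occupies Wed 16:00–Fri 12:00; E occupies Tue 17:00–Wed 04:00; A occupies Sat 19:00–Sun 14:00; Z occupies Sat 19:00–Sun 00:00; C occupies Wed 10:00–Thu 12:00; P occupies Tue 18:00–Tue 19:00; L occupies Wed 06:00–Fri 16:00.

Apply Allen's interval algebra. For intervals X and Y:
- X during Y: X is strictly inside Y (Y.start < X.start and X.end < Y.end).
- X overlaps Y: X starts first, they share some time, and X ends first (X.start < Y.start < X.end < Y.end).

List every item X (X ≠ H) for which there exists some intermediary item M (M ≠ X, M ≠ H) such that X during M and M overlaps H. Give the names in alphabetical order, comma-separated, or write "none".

E, P, Q

Target H = [Tue 20:00, Thu 18:00].
Intermediaries M with M overlaps H: E, Q, W.
Via E — items with X during E: P.
Via Q — items with X during Q: E, P.
Via W — items with X during W: E, P, Q.
Union: E, P, Q.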